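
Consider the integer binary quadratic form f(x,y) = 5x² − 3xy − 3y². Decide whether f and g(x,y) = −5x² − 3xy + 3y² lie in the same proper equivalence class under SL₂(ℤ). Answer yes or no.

D₁ = 69, D₂ = 69
river cycle of f (length 4): (-3, 3, 5), (5, 7, -1), (-1, 7, 5), (5, 3, -3)
river cycle of g (length 4): (3, 3, -5), (-5, 7, 1), (1, 7, -5), (-5, 3, 3)
cycles differ ⇒ inequivalent

no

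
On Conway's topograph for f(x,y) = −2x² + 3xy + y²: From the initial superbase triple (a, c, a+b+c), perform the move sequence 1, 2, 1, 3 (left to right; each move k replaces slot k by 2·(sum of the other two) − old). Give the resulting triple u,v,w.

start (-2,1,2) = (f(1,0),f(0,1),f(1,1))
replace slot 1: 2·(1+2) − (-2) = 8 → (8,1,2)
replace slot 2: 2·(8+2) − 1 = 19 → (8,19,2)
replace slot 1: 2·(19+2) − 8 = 34 → (34,19,2)
replace slot 3: 2·(34+19) − 2 = 104 → (34,19,104)

34,19,104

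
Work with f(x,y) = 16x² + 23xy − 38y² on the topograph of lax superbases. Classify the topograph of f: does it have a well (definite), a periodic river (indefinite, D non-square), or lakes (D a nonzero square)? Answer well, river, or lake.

D = b²−4ac = 23² − 4·16·(-38) = 2961
D > 0 non-square ⇒ indefinite ⇒ periodic river

river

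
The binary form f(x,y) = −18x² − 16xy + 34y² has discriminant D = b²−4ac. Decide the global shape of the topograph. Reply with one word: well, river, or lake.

D = b²−4ac = (-16)² − 4·(-18)·34 = 2704
D = 52² is a perfect square ⇒ form factors over ℤ ⇒ lakes

lake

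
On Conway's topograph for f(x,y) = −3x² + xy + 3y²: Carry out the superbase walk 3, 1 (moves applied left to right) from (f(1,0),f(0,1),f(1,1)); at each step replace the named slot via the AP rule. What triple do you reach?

start (-3,3,1) = (f(1,0),f(0,1),f(1,1))
replace slot 3: 2·((-3)+3) − 1 = -1 → (-3,3,-1)
replace slot 1: 2·(3+(-1)) − (-3) = 7 → (7,3,-1)

7,3,-1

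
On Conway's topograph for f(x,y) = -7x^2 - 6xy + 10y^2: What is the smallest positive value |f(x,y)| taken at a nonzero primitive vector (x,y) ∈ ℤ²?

descent: ρ → (10,6,-7)  [lands on river]
river: ρ → (-7,8,9)
river: ρ → (9,10,-6)
river: ρ → (-6,14,5)
river: ρ → (5,16,-3)
river: ρ → (-3,14,10)
closes: descent 1, river 6
min |a| on river = 3

3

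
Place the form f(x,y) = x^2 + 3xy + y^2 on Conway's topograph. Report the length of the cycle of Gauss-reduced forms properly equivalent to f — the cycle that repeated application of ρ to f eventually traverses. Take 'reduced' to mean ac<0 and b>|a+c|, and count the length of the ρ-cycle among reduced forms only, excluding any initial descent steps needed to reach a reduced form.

D = 5, ⌊√D⌋ = 2
descent: ρ → (1,1,-1)  [lands on river]
river: ρ → (-1,1,1)
ρ-cycle length = 2 (tail of 1 descent step not counted)

2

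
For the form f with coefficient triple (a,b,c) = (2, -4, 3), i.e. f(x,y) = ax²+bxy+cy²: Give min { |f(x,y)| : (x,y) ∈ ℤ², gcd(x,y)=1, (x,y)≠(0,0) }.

translate: b→0 (≡-4 mod 4), so (2,-4,3)→(2,0,1)
flip: (2,0,1)→(1,0,2)
reduced (well bottom): (1,0,2) with a≤c, −a<b≤a
well minimum = a = 1

1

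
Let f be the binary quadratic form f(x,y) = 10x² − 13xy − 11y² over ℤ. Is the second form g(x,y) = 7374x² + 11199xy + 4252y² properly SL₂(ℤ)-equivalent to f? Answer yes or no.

D₁ = 609, D₂ = 609
river cycle of f (length 16): (-11, 13, 10), (10, 7, -14), (-14, 21, 3), (3, 21, -14), (-14, 7, 10), (10, 13, -11), (-11, 9, 12), (12, 15, -8), (-8, 17, 10), (10, 23, -2), … (6 more)
river cycle of g (length 16): (10, 7, -14), (-14, 21, 3), (3, 21, -14), (-14, 7, 10), (10, 13, -11), (-11, 9, 12), (12, 15, -8), (-8, 17, 10), (10, 23, -2), (-2, 21, 21), … (6 more)
cycles coincide ⇒ equivalent

yes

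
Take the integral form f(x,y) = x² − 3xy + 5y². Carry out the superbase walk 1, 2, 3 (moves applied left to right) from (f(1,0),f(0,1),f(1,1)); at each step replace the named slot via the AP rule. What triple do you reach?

start (1,5,3) = (f(1,0),f(0,1),f(1,1))
replace slot 1: 2·(5+3) − 1 = 15 → (15,5,3)
replace slot 2: 2·(15+3) − 5 = 31 → (15,31,3)
replace slot 3: 2·(15+31) − 3 = 89 → (15,31,89)

15,31,89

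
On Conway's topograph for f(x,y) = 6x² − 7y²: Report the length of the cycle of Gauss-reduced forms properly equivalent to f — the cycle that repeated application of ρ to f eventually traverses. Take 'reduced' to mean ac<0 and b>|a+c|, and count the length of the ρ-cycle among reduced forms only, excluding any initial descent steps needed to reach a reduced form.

D = 168, ⌊√D⌋ = 12
descent: ρ → (-7,0,6)
descent: ρ → (6,12,-1)  [lands on river]
river: ρ → (-1,12,6)
ρ-cycle length = 2 (tail of 2 descent steps not counted)

2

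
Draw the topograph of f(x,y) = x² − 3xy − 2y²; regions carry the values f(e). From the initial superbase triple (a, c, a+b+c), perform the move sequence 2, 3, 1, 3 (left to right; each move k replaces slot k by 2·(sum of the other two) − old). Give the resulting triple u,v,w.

start (1,-2,-4) = (f(1,0),f(0,1),f(1,1))
replace slot 2: 2·(1+(-4)) − (-2) = -4 → (1,-4,-4)
replace slot 3: 2·(1+(-4)) − (-4) = -2 → (1,-4,-2)
replace slot 1: 2·((-4)+(-2)) − 1 = -13 → (-13,-4,-2)
replace slot 3: 2·((-13)+(-4)) − (-2) = -32 → (-13,-4,-32)

-13,-4,-32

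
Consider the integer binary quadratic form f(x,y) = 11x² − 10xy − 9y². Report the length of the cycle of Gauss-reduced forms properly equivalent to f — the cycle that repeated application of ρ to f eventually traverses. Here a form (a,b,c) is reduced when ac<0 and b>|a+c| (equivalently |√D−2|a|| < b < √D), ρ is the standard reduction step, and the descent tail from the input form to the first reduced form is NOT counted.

D = 496, ⌊√D⌋ = 22
descent: ρ → (-9,10,11)  [lands on river]
river: ρ → (11,12,-8)
river: ρ → (-8,20,3)
river: ρ → (3,22,-1)
river: ρ → (-1,22,3)
river: ρ → (3,20,-8)
river: ρ → (-8,12,11)
river: ρ → (11,10,-9)
river: ρ → (-9,8,12)
river: ρ → (12,16,-5)
river: ρ → (-5,14,15)
river: ρ → (15,16,-4)
river: ρ → (-4,16,15)
river: ρ → (15,14,-5)
river: ρ → (-5,16,12)
river: ρ → (12,8,-9)
ρ-cycle length = 16 (tail of 1 descent step not counted)

16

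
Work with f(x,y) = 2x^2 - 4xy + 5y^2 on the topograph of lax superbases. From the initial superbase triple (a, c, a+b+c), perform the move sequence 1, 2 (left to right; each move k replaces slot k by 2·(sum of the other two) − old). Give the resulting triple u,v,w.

start (2,5,3) = (f(1,0),f(0,1),f(1,1))
replace slot 1: 2·(5+3) − 2 = 14 → (14,5,3)
replace slot 2: 2·(14+3) − 5 = 29 → (14,29,3)

14,29,3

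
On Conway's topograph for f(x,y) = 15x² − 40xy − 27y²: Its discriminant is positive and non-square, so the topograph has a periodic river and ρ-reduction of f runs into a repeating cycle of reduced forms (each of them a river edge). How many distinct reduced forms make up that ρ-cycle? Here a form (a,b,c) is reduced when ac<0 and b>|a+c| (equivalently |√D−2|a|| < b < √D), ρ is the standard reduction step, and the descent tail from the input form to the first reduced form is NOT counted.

D = 3220, ⌊√D⌋ = 56
descent: ρ → (-27,40,15)  [lands on river]
river: ρ → (15,50,-12)
river: ρ → (-12,46,23)
river: ρ → (23,46,-12)
river: ρ → (-12,50,15)
river: ρ → (15,40,-27)
river: ρ → (-27,14,28)
river: ρ → (28,42,-13)
river: ρ → (-13,36,37)
river: ρ → (37,38,-12)
river: ρ → (-12,34,43)
river: ρ → (43,52,-3)
river: ρ → (-3,56,7)
river: ρ → (7,56,-3)
river: ρ → (-3,52,43)
river: ρ → (43,34,-12)
river: ρ → (-12,38,37)
river: ρ → (37,36,-13)
river: ρ → (-13,42,28)
river: ρ → (28,14,-27)
ρ-cycle length = 20 (tail of 1 descent step not counted)

20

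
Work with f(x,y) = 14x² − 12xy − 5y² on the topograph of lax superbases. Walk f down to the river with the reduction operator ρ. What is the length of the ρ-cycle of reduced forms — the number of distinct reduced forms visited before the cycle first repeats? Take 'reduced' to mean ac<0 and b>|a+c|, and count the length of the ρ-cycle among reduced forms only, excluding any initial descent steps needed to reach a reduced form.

D = 424, ⌊√D⌋ = 20
descent: ρ → (-5,12,14)  [lands on river]
river: ρ → (14,16,-3)
river: ρ → (-3,20,2)
river: ρ → (2,20,-3)
river: ρ → (-3,16,14)
river: ρ → (14,12,-5)
river: ρ → (-5,18,5)
river: ρ → (5,12,-14)
river: ρ → (-14,16,3)
river: ρ → (3,20,-2)
river: ρ → (-2,20,3)
river: ρ → (3,16,-14)
river: ρ → (-14,12,5)
river: ρ → (5,18,-5)
ρ-cycle length = 14 (tail of 1 descent step not counted)

14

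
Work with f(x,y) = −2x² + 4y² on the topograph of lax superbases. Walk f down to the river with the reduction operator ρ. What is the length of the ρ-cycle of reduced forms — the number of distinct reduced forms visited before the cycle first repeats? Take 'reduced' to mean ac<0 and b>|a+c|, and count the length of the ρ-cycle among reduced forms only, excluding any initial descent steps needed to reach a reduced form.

D = 32, ⌊√D⌋ = 5
descent: ρ → (4,0,-2)
descent: ρ → (-2,4,2)  [lands on river]
river: ρ → (2,4,-2)
ρ-cycle length = 2 (tail of 2 descent steps not counted)

2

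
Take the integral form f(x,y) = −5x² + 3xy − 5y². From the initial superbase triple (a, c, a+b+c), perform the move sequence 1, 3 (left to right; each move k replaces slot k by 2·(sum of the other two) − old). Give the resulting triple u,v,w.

start (-5,-5,-7) = (f(1,0),f(0,1),f(1,1))
replace slot 1: 2·((-5)+(-7)) − (-5) = -19 → (-19,-5,-7)
replace slot 3: 2·((-19)+(-5)) − (-7) = -41 → (-19,-5,-41)

-19,-5,-41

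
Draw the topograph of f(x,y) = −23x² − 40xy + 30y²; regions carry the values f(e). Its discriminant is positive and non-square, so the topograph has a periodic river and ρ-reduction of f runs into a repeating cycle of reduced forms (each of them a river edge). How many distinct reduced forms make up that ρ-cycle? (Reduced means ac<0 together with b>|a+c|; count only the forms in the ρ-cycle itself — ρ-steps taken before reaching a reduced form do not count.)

D = 4360, ⌊√D⌋ = 66
descent: ρ → (30,40,-23)  [lands on river]
river: ρ → (-23,52,18)
river: ρ → (18,56,-17)
river: ρ → (-17,46,33)
river: ρ → (33,20,-30)
river: ρ → (-30,40,23)
river: ρ → (23,52,-18)
river: ρ → (-18,56,17)
river: ρ → (17,46,-33)
river: ρ → (-33,20,30)
ρ-cycle length = 10 (tail of 1 descent step not counted)

10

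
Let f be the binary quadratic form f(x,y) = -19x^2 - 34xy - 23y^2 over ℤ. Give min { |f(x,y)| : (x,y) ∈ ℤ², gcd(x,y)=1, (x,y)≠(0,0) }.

translate: b→-4 (≡34 mod 38), so (19,34,23)→(19,-4,8)
flip: (19,-4,8)→(8,4,19)
reduced (well bottom): (8,4,19) with a≤c, −a<b≤a
well minimum |f| = |-8| = 8 (negative-definite)

8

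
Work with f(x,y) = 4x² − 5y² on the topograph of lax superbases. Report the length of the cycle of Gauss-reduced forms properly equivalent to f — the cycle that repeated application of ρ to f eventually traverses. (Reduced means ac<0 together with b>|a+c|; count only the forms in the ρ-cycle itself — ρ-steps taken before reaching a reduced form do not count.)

D = 80, ⌊√D⌋ = 8
descent: ρ → (-5,0,4)
descent: ρ → (4,8,-1)  [lands on river]
river: ρ → (-1,8,4)
ρ-cycle length = 2 (tail of 2 descent steps not counted)

2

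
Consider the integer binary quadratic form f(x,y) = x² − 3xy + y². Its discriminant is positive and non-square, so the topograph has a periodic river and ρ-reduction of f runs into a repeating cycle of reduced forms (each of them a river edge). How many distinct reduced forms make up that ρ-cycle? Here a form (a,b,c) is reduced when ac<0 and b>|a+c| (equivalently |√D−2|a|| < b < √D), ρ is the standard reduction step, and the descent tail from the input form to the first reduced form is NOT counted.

D = 5, ⌊√D⌋ = 2
descent: ρ → (1,1,-1)  [lands on river]
river: ρ → (-1,1,1)
ρ-cycle length = 2 (tail of 1 descent step not counted)

2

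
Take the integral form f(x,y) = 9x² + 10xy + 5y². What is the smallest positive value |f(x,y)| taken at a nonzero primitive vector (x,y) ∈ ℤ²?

translate: b→-8 (≡10 mod 18), so (9,10,5)→(9,-8,4)
flip: (9,-8,4)→(4,8,9)
translate: b→0 (≡8 mod 8), so (4,8,9)→(4,0,5)
reduced (well bottom): (4,0,5) with a≤c, −a<b≤a
well minimum = a = 4

4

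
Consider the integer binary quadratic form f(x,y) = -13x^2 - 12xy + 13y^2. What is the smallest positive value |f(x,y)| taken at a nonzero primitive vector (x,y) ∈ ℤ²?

descent: ρ → (13,12,-13)  [lands on river]
river: ρ → (-13,14,12)
river: ρ → (12,10,-15)
river: ρ → (-15,20,7)
river: ρ → (7,22,-12)
river: ρ → (-12,26,3)
river: ρ → (3,28,-3)
river: ρ → (-3,26,12)
river: ρ → (12,22,-7)
river: ρ → (-7,20,15)
river: ρ → (15,10,-12)
river: ρ → (-12,14,13)
closes: descent 1, river 12
min |a| on river = 3

3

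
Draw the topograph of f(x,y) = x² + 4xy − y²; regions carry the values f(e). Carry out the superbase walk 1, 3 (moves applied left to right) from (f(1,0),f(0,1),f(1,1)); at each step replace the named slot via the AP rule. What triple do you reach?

start (1,-1,4) = (f(1,0),f(0,1),f(1,1))
replace slot 1: 2·((-1)+4) − 1 = 5 → (5,-1,4)
replace slot 3: 2·(5+(-1)) − 4 = 4 → (5,-1,4)

5,-1,4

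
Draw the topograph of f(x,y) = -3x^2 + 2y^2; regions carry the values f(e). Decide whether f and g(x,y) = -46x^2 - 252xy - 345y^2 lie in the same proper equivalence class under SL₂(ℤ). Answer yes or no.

D₁ = 24, D₂ = 24
river cycle of f (length 2): (2, 4, -1), (-1, 4, 2)
river cycle of g (length 2): (2, 4, -1), (-1, 4, 2)
cycles coincide ⇒ equivalent

yes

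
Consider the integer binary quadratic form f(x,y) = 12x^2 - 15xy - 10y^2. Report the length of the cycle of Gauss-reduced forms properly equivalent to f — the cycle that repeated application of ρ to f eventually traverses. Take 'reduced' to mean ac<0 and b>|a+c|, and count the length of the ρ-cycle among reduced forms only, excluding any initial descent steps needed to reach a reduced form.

D = 705, ⌊√D⌋ = 26
descent: ρ → (-10,15,12)  [lands on river]
river: ρ → (12,9,-13)
river: ρ → (-13,17,8)
river: ρ → (8,15,-15)
river: ρ → (-15,15,8)
river: ρ → (8,17,-13)
river: ρ → (-13,9,12)
river: ρ → (12,15,-10)
river: ρ → (-10,25,2)
river: ρ → (2,23,-22)
river: ρ → (-22,21,3)
river: ρ → (3,21,-22)
river: ρ → (-22,23,2)
river: ρ → (2,25,-10)
ρ-cycle length = 14 (tail of 1 descent step not counted)

14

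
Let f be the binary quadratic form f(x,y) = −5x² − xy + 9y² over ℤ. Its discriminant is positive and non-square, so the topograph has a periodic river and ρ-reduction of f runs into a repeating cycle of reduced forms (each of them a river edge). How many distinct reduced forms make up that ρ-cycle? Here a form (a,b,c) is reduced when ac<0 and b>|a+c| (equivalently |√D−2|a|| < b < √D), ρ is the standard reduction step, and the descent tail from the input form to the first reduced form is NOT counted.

D = 181, ⌊√D⌋ = 13
descent: ρ → (9,1,-5)
descent: ρ → (-5,9,5)  [lands on river]
river: ρ → (5,11,-3)
river: ρ → (-3,13,1)
river: ρ → (1,13,-3)
river: ρ → (-3,11,5)
river: ρ → (5,9,-5)
river: ρ → (-5,11,3)
river: ρ → (3,13,-1)
river: ρ → (-1,13,3)
river: ρ → (3,11,-5)
ρ-cycle length = 10 (tail of 2 descent steps not counted)

10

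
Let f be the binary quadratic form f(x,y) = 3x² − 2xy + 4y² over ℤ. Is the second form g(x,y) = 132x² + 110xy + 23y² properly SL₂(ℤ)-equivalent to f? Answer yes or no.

D₁ = -44, D₂ = -44
f: reduced (well bottom): (3,-2,4) with a≤c, −a<b≤a
g: flip: (132,110,23)→(23,-110,132)
g: translate: b→-18 (≡-110 mod 46), so (23,-110,132)→(23,-18,4)
g: flip: (23,-18,4)→(4,18,23)
g: translate: b→2 (≡18 mod 8), so (4,18,23)→(4,2,3)
g: flip: (4,2,3)→(3,-2,4)
g: reduced (well bottom): (3,-2,4) with a≤c, −a<b≤a
reduced forms (3, -2, 4) vs (3, -2, 4) ⇒ equivalent

yes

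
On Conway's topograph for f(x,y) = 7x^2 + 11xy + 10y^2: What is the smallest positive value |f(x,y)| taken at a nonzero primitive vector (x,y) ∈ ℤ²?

translate: b→-3 (≡11 mod 14), so (7,11,10)→(7,-3,6)
flip: (7,-3,6)→(6,3,7)
reduced (well bottom): (6,3,7) with a≤c, −a<b≤a
well minimum = a = 6

6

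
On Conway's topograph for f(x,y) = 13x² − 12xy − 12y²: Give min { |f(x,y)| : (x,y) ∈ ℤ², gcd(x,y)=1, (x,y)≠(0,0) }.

descent: ρ → (-12,12,13)  [lands on river]
river: ρ → (13,14,-11)
river: ρ → (-11,8,16)
river: ρ → (16,24,-3)
river: ρ → (-3,24,16)
river: ρ → (16,8,-11)
river: ρ → (-11,14,13)
river: ρ → (13,12,-12)
closes: descent 1, river 8
min |a| on river = 3

3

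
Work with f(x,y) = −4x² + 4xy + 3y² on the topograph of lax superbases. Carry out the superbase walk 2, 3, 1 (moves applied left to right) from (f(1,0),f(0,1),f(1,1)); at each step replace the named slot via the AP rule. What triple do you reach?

start (-4,3,3) = (f(1,0),f(0,1),f(1,1))
replace slot 2: 2·((-4)+3) − 3 = -5 → (-4,-5,3)
replace slot 3: 2·((-4)+(-5)) − 3 = -21 → (-4,-5,-21)
replace slot 1: 2·((-5)+(-21)) − (-4) = -48 → (-48,-5,-21)

-48,-5,-21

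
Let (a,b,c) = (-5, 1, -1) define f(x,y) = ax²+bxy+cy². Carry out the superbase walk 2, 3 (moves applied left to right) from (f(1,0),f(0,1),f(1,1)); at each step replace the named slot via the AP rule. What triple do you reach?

start (-5,-1,-5) = (f(1,0),f(0,1),f(1,1))
replace slot 2: 2·((-5)+(-5)) − (-1) = -19 → (-5,-19,-5)
replace slot 3: 2·((-5)+(-19)) − (-5) = -43 → (-5,-19,-43)

-5,-19,-43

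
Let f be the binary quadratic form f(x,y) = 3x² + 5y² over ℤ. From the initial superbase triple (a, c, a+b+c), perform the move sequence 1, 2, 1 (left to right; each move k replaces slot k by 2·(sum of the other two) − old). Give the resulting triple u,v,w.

start (3,5,8) = (f(1,0),f(0,1),f(1,1))
replace slot 1: 2·(5+8) − 3 = 23 → (23,5,8)
replace slot 2: 2·(23+8) − 5 = 57 → (23,57,8)
replace slot 1: 2·(57+8) − 23 = 107 → (107,57,8)

107,57,8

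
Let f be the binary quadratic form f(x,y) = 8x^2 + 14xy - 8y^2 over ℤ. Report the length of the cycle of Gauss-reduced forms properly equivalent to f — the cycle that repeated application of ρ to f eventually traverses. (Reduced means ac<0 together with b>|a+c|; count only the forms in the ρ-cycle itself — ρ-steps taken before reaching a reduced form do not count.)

D = 452, ⌊√D⌋ = 21
river: ρ → (-8,18,4)
river: ρ → (4,14,-16)
river: ρ → (-16,18,2)
river: ρ → (2,18,-16)
river: ρ → (-16,14,4)
river: ρ → (4,18,-8)
river: ρ → (-8,14,8)
river: ρ → (8,18,-4)
river: ρ → (-4,14,16)
river: ρ → (16,18,-2)
river: ρ → (-2,18,16)
river: ρ → (16,14,-4)
river: ρ → (-4,18,8)
river: ρ → (8,14,-8)
ρ-cycle length = 14 (tail of 0 descent steps not counted)

14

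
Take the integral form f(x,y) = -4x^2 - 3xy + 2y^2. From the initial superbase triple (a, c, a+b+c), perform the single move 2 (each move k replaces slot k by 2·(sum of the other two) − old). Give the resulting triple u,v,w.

start (-4,2,-5) = (f(1,0),f(0,1),f(1,1))
replace slot 2: 2·((-4)+(-5)) − 2 = -20 → (-4,-20,-5)

-4,-20,-5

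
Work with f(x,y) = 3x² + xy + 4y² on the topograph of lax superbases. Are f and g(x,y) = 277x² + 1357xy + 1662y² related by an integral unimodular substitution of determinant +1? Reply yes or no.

D₁ = -47, D₂ = -47
f: reduced (well bottom): (3,1,4) with a≤c, −a<b≤a
g: translate: b→249 (≡1357 mod 554), so (277,1357,1662)→(277,249,56)
g: flip: (277,249,56)→(56,-249,277)
g: translate: b→-25 (≡-249 mod 112), so (56,-249,277)→(56,-25,3)
g: flip: (56,-25,3)→(3,25,56)
g: translate: b→1 (≡25 mod 6), so (3,25,56)→(3,1,4)
g: reduced (well bottom): (3,1,4) with a≤c, −a<b≤a
reduced forms (3, 1, 4) vs (3, 1, 4) ⇒ equivalent

yes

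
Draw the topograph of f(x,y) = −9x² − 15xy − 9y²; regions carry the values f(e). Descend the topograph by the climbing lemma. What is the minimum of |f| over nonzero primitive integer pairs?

translate: b→-3 (≡15 mod 18), so (9,15,9)→(9,-3,3)
flip: (9,-3,3)→(3,3,9)
reduced (well bottom): (3,3,9) with a≤c, −a<b≤a
well minimum |f| = |-3| = 3 (negative-definite)

3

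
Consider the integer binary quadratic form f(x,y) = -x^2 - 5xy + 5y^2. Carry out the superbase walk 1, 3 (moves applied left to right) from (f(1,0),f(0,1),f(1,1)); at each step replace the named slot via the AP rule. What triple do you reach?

start (-1,5,-1) = (f(1,0),f(0,1),f(1,1))
replace slot 1: 2·(5+(-1)) − (-1) = 9 → (9,5,-1)
replace slot 3: 2·(9+5) − (-1) = 29 → (9,5,29)

9,5,29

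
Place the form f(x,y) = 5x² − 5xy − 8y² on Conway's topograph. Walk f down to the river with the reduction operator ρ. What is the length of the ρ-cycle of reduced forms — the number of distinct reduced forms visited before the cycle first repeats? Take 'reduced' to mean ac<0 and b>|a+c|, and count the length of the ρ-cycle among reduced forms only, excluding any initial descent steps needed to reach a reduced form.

D = 185, ⌊√D⌋ = 13
descent: ρ → (-8,5,5)  [lands on river]
river: ρ → (5,5,-8)
river: ρ → (-8,11,2)
river: ρ → (2,13,-2)
river: ρ → (-2,11,8)
river: ρ → (8,5,-5)
river: ρ → (-5,5,8)
river: ρ → (8,11,-2)
river: ρ → (-2,13,2)
river: ρ → (2,11,-8)
ρ-cycle length = 10 (tail of 1 descent step not counted)

10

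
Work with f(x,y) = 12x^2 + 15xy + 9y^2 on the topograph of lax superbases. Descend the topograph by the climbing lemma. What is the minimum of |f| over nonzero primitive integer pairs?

translate: b→-9 (≡15 mod 24), so (12,15,9)→(12,-9,6)
flip: (12,-9,6)→(6,9,12)
translate: b→-3 (≡9 mod 12), so (6,9,12)→(6,-3,9)
reduced (well bottom): (6,-3,9) with a≤c, −a<b≤a
well minimum = a = 6

6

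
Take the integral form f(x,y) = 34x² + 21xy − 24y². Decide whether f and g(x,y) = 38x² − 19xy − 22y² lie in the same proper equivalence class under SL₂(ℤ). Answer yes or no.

D₁ = 3705, D₂ = 3705
river cycle of f (length 22): (-24, 27, 31), (31, 35, -20), (-20, 45, 21), (21, 39, -26), (-26, 13, 34), (34, 55, -5), (-5, 55, 34), (34, 13, -26), (-26, 39, 21), (21, 45, -20), … (12 more)
river cycle of g (length 20): (-22, 19, 38), (38, 57, -3), (-3, 57, 38), (38, 19, -22), (-22, 25, 35), (35, 45, -12), (-12, 51, 23), (23, 41, -22), (-22, 47, 17), (17, 55, -10), … (10 more)
cycles differ ⇒ inequivalent

no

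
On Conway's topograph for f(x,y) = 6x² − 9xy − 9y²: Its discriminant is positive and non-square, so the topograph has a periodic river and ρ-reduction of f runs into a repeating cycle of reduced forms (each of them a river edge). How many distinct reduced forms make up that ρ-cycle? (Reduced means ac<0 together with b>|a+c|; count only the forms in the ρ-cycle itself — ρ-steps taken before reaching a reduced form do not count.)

D = 297, ⌊√D⌋ = 17
descent: ρ → (-9,9,6)  [lands on river]
river: ρ → (6,15,-3)
river: ρ → (-3,15,6)
river: ρ → (6,9,-9)
ρ-cycle length = 4 (tail of 1 descent step not counted)

4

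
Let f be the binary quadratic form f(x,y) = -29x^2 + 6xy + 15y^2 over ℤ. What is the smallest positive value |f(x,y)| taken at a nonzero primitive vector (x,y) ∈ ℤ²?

descent: ρ → (15,24,-20)  [lands on river]
river: ρ → (-20,16,19)
river: ρ → (19,22,-17)
river: ρ → (-17,12,24)
river: ρ → (24,36,-5)
river: ρ → (-5,34,31)
river: ρ → (31,28,-8)
river: ρ → (-8,36,15)
closes: descent 1, river 8
min |a| on river = 5

5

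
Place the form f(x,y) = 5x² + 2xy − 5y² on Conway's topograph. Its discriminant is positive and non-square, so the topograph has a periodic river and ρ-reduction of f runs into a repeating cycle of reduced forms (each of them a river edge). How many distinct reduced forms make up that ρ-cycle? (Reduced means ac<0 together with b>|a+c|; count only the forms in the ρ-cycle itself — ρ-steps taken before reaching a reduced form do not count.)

D = 104, ⌊√D⌋ = 10
river: ρ → (-5,8,2)
river: ρ → (2,8,-5)
river: ρ → (-5,2,5)
river: ρ → (5,8,-2)
river: ρ → (-2,8,5)
river: ρ → (5,2,-5)
ρ-cycle length = 6 (tail of 0 descent steps not counted)

6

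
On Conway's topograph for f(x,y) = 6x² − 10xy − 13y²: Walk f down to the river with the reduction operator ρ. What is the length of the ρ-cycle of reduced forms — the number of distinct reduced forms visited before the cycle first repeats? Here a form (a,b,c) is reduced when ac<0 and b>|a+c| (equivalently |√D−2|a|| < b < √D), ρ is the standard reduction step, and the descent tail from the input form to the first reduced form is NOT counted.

D = 412, ⌊√D⌋ = 20
descent: ρ → (-13,10,6)  [lands on river]
river: ρ → (6,14,-9)
river: ρ → (-9,4,11)
river: ρ → (11,18,-2)
river: ρ → (-2,18,11)
river: ρ → (11,4,-9)
river: ρ → (-9,14,6)
river: ρ → (6,10,-13)
river: ρ → (-13,16,3)
river: ρ → (3,20,-1)
river: ρ → (-1,20,3)
river: ρ → (3,16,-13)
ρ-cycle length = 12 (tail of 1 descent step not counted)

12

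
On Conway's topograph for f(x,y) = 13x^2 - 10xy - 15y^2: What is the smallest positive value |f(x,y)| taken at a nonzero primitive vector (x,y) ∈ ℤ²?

descent: ρ → (-15,10,13)  [lands on river]
river: ρ → (13,16,-12)
river: ρ → (-12,8,17)
river: ρ → (17,26,-3)
river: ρ → (-3,28,8)
river: ρ → (8,20,-15)
closes: descent 1, river 6
min |a| on river = 3

3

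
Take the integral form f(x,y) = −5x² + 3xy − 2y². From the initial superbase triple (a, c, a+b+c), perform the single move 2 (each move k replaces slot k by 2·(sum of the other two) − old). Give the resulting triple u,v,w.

start (-5,-2,-4) = (f(1,0),f(0,1),f(1,1))
replace slot 2: 2·((-5)+(-4)) − (-2) = -16 → (-5,-16,-4)

-5,-16,-4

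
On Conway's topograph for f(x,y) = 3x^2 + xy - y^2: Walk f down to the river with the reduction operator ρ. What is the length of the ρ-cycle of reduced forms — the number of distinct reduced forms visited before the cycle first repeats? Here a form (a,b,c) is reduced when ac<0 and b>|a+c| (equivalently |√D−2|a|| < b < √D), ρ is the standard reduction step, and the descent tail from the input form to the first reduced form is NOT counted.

D = 13, ⌊√D⌋ = 3
descent: ρ → (-1,3,1)  [lands on river]
river: ρ → (1,3,-1)
ρ-cycle length = 2 (tail of 1 descent step not counted)

2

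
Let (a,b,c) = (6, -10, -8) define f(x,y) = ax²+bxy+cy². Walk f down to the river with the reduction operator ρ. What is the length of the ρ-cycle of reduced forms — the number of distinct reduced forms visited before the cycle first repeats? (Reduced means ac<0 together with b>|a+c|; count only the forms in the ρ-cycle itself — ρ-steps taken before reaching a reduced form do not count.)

D = 292, ⌊√D⌋ = 17
descent: ρ → (-8,10,6)  [lands on river]
river: ρ → (6,14,-4)
river: ρ → (-4,10,12)
river: ρ → (12,14,-2)
river: ρ → (-2,14,12)
river: ρ → (12,10,-4)
river: ρ → (-4,14,6)
river: ρ → (6,10,-8)
river: ρ → (-8,6,8)
river: ρ → (8,10,-6)
river: ρ → (-6,14,4)
river: ρ → (4,10,-12)
river: ρ → (-12,14,2)
river: ρ → (2,14,-12)
river: ρ → (-12,10,4)
river: ρ → (4,14,-6)
river: ρ → (-6,10,8)
river: ρ → (8,6,-8)
ρ-cycle length = 18 (tail of 1 descent step not counted)

18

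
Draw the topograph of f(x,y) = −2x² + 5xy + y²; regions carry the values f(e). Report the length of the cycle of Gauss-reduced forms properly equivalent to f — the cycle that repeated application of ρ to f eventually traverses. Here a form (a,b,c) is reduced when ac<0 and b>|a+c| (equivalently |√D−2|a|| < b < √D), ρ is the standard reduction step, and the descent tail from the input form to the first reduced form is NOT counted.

D = 33, ⌊√D⌋ = 5
river: ρ → (1,5,-2)
river: ρ → (-2,3,3)
river: ρ → (3,3,-2)
river: ρ → (-2,5,1)
ρ-cycle length = 4 (tail of 0 descent steps not counted)

4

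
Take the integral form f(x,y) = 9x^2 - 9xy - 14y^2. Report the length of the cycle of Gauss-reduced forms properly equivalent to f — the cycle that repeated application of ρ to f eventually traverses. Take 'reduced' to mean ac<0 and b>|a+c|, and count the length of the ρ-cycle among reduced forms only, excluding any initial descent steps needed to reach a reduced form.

D = 585, ⌊√D⌋ = 24
descent: ρ → (-14,9,9)  [lands on river]
river: ρ → (9,9,-14)
river: ρ → (-14,19,4)
river: ρ → (4,21,-9)
river: ρ → (-9,15,10)
river: ρ → (10,5,-14)
river: ρ → (-14,23,1)
river: ρ → (1,23,-14)
river: ρ → (-14,5,10)
river: ρ → (10,15,-9)
river: ρ → (-9,21,4)
river: ρ → (4,19,-14)
ρ-cycle length = 12 (tail of 1 descent step not counted)

12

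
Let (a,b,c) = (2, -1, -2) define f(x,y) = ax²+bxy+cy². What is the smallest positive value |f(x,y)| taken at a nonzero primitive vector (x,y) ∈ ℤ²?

descent: ρ → (-2,1,2)  [lands on river]
river: ρ → (2,3,-1)
river: ρ → (-1,3,2)
river: ρ → (2,1,-2)
river: ρ → (-2,3,1)
river: ρ → (1,3,-2)
closes: descent 1, river 6
min |a| on river = 1

1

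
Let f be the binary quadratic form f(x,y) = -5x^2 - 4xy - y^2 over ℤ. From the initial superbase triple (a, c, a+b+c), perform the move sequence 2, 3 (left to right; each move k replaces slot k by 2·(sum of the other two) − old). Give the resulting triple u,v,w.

start (-5,-1,-10) = (f(1,0),f(0,1),f(1,1))
replace slot 2: 2·((-5)+(-10)) − (-1) = -29 → (-5,-29,-10)
replace slot 3: 2·((-5)+(-29)) − (-10) = -58 → (-5,-29,-58)

-5,-29,-58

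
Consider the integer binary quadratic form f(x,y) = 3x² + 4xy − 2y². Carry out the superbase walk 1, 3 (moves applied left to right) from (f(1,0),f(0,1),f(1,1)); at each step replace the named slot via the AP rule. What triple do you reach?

start (3,-2,5) = (f(1,0),f(0,1),f(1,1))
replace slot 1: 2·((-2)+5) − 3 = 3 → (3,-2,5)
replace slot 3: 2·(3+(-2)) − 5 = -3 → (3,-2,-3)

3,-2,-3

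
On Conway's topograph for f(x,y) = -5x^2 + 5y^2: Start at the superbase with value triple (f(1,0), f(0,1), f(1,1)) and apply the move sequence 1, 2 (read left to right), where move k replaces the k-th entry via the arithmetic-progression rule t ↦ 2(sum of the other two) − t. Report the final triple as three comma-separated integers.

start (-5,5,0) = (f(1,0),f(0,1),f(1,1))
replace slot 1: 2·(5+0) − (-5) = 15 → (15,5,0)
replace slot 2: 2·(15+0) − 5 = 25 → (15,25,0)

15,25,0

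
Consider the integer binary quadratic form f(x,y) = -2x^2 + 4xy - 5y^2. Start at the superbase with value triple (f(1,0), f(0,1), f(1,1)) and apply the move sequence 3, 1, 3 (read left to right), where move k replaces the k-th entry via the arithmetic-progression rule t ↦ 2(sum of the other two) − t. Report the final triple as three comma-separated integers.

start (-2,-5,-3) = (f(1,0),f(0,1),f(1,1))
replace slot 3: 2·((-2)+(-5)) − (-3) = -11 → (-2,-5,-11)
replace slot 1: 2·((-5)+(-11)) − (-2) = -30 → (-30,-5,-11)
replace slot 3: 2·((-30)+(-5)) − (-11) = -59 → (-30,-5,-59)

-30,-5,-59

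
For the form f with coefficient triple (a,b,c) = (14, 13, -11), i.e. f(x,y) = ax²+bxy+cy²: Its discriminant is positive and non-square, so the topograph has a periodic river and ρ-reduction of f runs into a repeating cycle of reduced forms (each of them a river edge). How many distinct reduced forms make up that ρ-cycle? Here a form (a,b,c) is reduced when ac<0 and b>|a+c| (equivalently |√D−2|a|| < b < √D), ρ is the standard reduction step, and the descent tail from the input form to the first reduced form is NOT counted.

D = 785, ⌊√D⌋ = 28
river: ρ → (-11,9,16)
river: ρ → (16,23,-4)
river: ρ → (-4,25,10)
river: ρ → (10,15,-14)
river: ρ → (-14,13,11)
river: ρ → (11,9,-16)
river: ρ → (-16,23,4)
river: ρ → (4,25,-10)
river: ρ → (-10,15,14)
river: ρ → (14,13,-11)
ρ-cycle length = 10 (tail of 0 descent steps not counted)

10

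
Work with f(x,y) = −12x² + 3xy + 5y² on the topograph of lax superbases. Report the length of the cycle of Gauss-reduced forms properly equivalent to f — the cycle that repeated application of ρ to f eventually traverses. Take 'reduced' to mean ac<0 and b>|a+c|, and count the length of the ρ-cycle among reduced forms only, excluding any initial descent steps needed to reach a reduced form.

D = 249, ⌊√D⌋ = 15
descent: ρ → (5,7,-10)  [lands on river]
river: ρ → (-10,13,2)
river: ρ → (2,15,-3)
river: ρ → (-3,15,2)
river: ρ → (2,13,-10)
river: ρ → (-10,7,5)
river: ρ → (5,13,-4)
river: ρ → (-4,11,8)
river: ρ → (8,5,-7)
river: ρ → (-7,9,6)
river: ρ → (6,15,-1)
river: ρ → (-1,15,6)
river: ρ → (6,9,-7)
river: ρ → (-7,5,8)
river: ρ → (8,11,-4)
river: ρ → (-4,13,5)
ρ-cycle length = 16 (tail of 1 descent step not counted)

16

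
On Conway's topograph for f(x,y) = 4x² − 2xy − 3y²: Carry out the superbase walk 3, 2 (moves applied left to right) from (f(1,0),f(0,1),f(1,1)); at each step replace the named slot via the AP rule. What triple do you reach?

start (4,-3,-1) = (f(1,0),f(0,1),f(1,1))
replace slot 3: 2·(4+(-3)) − (-1) = 3 → (4,-3,3)
replace slot 2: 2·(4+3) − (-3) = 17 → (4,17,3)

4,17,3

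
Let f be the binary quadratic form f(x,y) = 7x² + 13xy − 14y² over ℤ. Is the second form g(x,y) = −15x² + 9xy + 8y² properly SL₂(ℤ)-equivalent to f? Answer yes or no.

D₁ = 561, D₂ = 561
river cycle of f (length 16): (-14, 15, 6), (6, 21, -5), (-5, 19, 10), (10, 21, -3), (-3, 21, 10), (10, 19, -5), (-5, 21, 6), (6, 15, -14), (-14, 13, 7), (7, 15, -12), … (6 more)
river cycle of g (length 10): (8, 23, -1), (-1, 23, 8), (8, 9, -15), (-15, 21, 2), (2, 23, -4), (-4, 17, 17), (17, 17, -4), (-4, 23, 2), (2, 21, -15), (-15, 9, 8)
cycles differ ⇒ inequivalent

no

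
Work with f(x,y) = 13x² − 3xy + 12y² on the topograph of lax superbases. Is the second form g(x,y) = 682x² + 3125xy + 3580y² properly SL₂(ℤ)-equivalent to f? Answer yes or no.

D₁ = -615, D₂ = -615
f: flip: (13,-3,12)→(12,3,13)
f: reduced (well bottom): (12,3,13) with a≤c, −a<b≤a
g: translate: b→397 (≡3125 mod 1364), so (682,3125,3580)→(682,397,58)
g: flip: (682,397,58)→(58,-397,682)
g: translate: b→-49 (≡-397 mod 116), so (58,-397,682)→(58,-49,13)
g: flip: (58,-49,13)→(13,49,58)
g: translate: b→-3 (≡49 mod 26), so (13,49,58)→(13,-3,12)
g: flip: (13,-3,12)→(12,3,13)
g: reduced (well bottom): (12,3,13) with a≤c, −a<b≤a
reduced forms (12, 3, 13) vs (12, 3, 13) ⇒ equivalent

yes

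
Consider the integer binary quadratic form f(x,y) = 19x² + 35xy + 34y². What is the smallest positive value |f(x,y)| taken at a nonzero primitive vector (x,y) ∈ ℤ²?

translate: b→-3 (≡35 mod 38), so (19,35,34)→(19,-3,18)
flip: (19,-3,18)→(18,3,19)
reduced (well bottom): (18,3,19) with a≤c, −a<b≤a
well minimum = a = 18

18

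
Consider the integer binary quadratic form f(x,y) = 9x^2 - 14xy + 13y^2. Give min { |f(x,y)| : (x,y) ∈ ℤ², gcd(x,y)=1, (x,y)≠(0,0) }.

translate: b→4 (≡-14 mod 18), so (9,-14,13)→(9,4,8)
flip: (9,4,8)→(8,-4,9)
reduced (well bottom): (8,-4,9) with a≤c, −a<b≤a
well minimum = a = 8

8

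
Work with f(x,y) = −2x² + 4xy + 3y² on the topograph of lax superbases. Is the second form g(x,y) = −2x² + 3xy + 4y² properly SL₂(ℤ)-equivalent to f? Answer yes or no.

D₁ = 40, D₂ = 41
discriminants differ ⇒ not SL₂(ℤ)-equivalent

no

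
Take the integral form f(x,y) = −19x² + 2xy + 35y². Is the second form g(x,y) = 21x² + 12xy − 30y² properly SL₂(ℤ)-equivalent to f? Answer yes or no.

D₁ = 2664, D₂ = 2664
river cycle of f (length 16): (-19, 40, 14), (14, 44, -13), (-13, 34, 29), (29, 24, -18), (-18, 48, 5), (5, 42, -45), (-45, 48, 2), (2, 48, -45), (-45, 42, 5), (5, 48, -18), … (6 more)
river cycle of g (length 10): (-30, 48, 3), (3, 48, -30), (-30, 12, 21), (21, 30, -21), (-21, 12, 30), (30, 48, -3), (-3, 48, 30), (30, 12, -21), (-21, 30, 21), (21, 12, -30)
cycles differ ⇒ inequivalent

no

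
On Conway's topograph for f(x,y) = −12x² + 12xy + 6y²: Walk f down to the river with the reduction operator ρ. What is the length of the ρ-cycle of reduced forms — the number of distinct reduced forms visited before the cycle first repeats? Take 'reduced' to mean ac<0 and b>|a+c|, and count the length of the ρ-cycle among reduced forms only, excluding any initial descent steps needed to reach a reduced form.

D = 432, ⌊√D⌋ = 20
river: ρ → (6,12,-12)
river: ρ → (-12,12,6)
ρ-cycle length = 2 (tail of 0 descent steps not counted)

2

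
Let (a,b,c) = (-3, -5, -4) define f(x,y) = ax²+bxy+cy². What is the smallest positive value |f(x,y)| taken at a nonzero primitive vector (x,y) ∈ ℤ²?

translate: b→-1 (≡5 mod 6), so (3,5,4)→(3,-1,2)
flip: (3,-1,2)→(2,1,3)
reduced (well bottom): (2,1,3) with a≤c, −a<b≤a
well minimum |f| = |-2| = 2 (negative-definite)

2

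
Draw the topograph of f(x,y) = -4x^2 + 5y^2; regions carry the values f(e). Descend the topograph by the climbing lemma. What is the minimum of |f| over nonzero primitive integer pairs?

descent: ρ → (5,0,-4)
descent: ρ → (-4,8,1)  [lands on river]
river: ρ → (1,8,-4)
closes: descent 2, river 2
min |a| on river = 1

1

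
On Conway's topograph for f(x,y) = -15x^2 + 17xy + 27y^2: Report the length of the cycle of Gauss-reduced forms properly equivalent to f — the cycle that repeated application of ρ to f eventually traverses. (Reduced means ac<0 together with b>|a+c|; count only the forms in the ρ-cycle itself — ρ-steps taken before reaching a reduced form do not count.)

D = 1909, ⌊√D⌋ = 43
river: ρ → (27,37,-5)
river: ρ → (-5,43,3)
river: ρ → (3,41,-19)
river: ρ → (-19,35,9)
river: ρ → (9,37,-15)
river: ρ → (-15,23,23)
river: ρ → (23,23,-15)
river: ρ → (-15,37,9)
river: ρ → (9,35,-19)
river: ρ → (-19,41,3)
river: ρ → (3,43,-5)
river: ρ → (-5,37,27)
river: ρ → (27,17,-15)
river: ρ → (-15,43,1)
river: ρ → (1,43,-15)
river: ρ → (-15,17,27)
ρ-cycle length = 16 (tail of 0 descent steps not counted)

16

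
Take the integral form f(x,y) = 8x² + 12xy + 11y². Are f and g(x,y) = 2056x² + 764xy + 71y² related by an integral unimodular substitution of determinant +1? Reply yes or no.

D₁ = -208, D₂ = -208
f: translate: b→-4 (≡12 mod 16), so (8,12,11)→(8,-4,7)
f: flip: (8,-4,7)→(7,4,8)
f: reduced (well bottom): (7,4,8) with a≤c, −a<b≤a
g: flip: (2056,764,71)→(71,-764,2056)
g: translate: b→-54 (≡-764 mod 142), so (71,-764,2056)→(71,-54,11)
g: flip: (71,-54,11)→(11,54,71)
g: translate: b→10 (≡54 mod 22), so (11,54,71)→(11,10,7)
g: flip: (11,10,7)→(7,-10,11)
g: translate: b→4 (≡-10 mod 14), so (7,-10,11)→(7,4,8)
g: reduced (well bottom): (7,4,8) with a≤c, −a<b≤a
reduced forms (7, 4, 8) vs (7, 4, 8) ⇒ equivalent

yes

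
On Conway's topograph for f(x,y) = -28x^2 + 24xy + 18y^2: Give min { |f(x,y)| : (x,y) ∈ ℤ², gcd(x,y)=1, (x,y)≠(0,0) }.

river: ρ → (18,48,-4)
river: ρ → (-4,48,18)
river: ρ → (18,24,-28)
river: ρ → (-28,32,14)
river: ρ → (14,24,-36)
river: ρ → (-36,48,2)
river: ρ → (2,48,-36)
river: ρ → (-36,24,14)
river: ρ → (14,32,-28)
river: ρ → (-28,24,18)
closes: descent 0, river 10
min |a| on river = 2

2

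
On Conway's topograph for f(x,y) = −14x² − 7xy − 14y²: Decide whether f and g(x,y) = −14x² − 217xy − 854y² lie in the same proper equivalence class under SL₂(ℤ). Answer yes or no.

D₁ = -735, D₂ = -735
f is negative-definite; reduce −f:
−f: reduced (well bottom): (14,7,14) with a≤c, −a<b≤a
flip sign back: reduced form of f is (-14,-7,-14)
g is negative-definite; reduce −g:
−g: translate: b→-7 (≡217 mod 28), so (14,217,854)→(14,-7,14)
−g: flip: (14,-7,14)→(14,7,14)
−g: reduced (well bottom): (14,7,14) with a≤c, −a<b≤a
flip sign back: reduced form of g is (-14,-7,-14)
reduced forms (-14, -7, -14) vs (-14, -7, -14) ⇒ equivalent

yes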